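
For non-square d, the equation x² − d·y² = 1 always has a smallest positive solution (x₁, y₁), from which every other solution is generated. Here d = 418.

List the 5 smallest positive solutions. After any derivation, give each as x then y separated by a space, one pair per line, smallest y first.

33857 1656
2292592897 112134384
155240635393601 7593067676520
10511964382749705217 514156984535740896
711807156058272903670337 34815626043260091355224

√418 → a₀=20, period (2,4,20,4,2,40); ℓ=6 even so k=5
i=0: a=20 ⇒ p=20, q=1
i=1: a=2 ⇒ p=41, q=2
i=2: a=4 ⇒ p=184, q=9
i=3: a=20 ⇒ p=3721, q=182
i=4: a=4 ⇒ p=15068, q=737
i=5: a=2 ⇒ p=33857, q=1656
(x₁, y₁) = (33857, 1656);  33857² − 418·1656² = 1 ✓
(33857+1656√418)^2 = 2292592897 + 112134384√418
(33857+1656√418)^3 = 155240635393601 + 7593067676520√418
(33857+1656√418)^4 = 10511964382749705217 + 514156984535740896√418
(33857+1656√418)^5 = 711807156058272903670337 + 34815626043260091355224√418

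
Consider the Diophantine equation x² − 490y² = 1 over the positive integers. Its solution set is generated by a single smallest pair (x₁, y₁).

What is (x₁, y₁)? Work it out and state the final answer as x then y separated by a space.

1039681 46968

d=490: √d = [22; 7,2,1,4,4,4,1,2,7,44] (ℓ=10, even), read p_9/q_9
a_0=22:  p_0=22·1+0=22,  q_0=22·0+1=1
a_1=7:  p_1=7·22+1=155,  q_1=7·1+0=7
a_2=2:  p_2=2·155+22=332,  q_2=2·7+1=15
a_3=1:  p_3=1·332+155=487,  q_3=1·15+7=22
a_4=4:  p_4=4·487+332=2280,  q_4=4·22+15=103
a_5=4:  p_5=4·2280+487=9607,  q_5=4·103+22=434
a_6=4:  p_6=4·9607+2280=40708,  q_6=4·434+103=1839
a_7=1:  p_7=1·40708+9607=50315,  q_7=1·1839+434=2273
a_8=2:  p_8=2·50315+40708=141338,  q_8=2·2273+1839=6385
a_9=7:  p_9=7·141338+50315=1039681,  q_9=7·6385+2273=46968
(x₁, y₁) = (1039681, 46968);  1039681² − 490·46968² = 1 ✓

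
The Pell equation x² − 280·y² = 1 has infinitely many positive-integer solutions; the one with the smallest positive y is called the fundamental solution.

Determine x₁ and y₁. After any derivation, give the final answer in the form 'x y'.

251 15

√280 = [16; 1,2,1,2,1,32, …], period ℓ=6 (even) → k=5
k=0  a_k=16  p_k/q_k = 16/1
…
k=3  a_k=1  p_k/q_k = 67/4
k=4  a_k=2  p_k/q_k = 184/11
k=5  a_k=1  p_k/q_k = 251/15
→ (251, 15).  Check: 251²=63001, 280·15²=63000, difference 1.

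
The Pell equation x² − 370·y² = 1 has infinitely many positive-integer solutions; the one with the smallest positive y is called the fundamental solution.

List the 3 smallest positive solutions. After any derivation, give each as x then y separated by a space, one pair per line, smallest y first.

√370 = [19; 4,4,38, …], period ℓ=3 (odd) → k=5
step 0: (19, 1)  from 19·(1,0) + (0,1)
…
step 2: (327, 17)  from 4·(77,4) + (19,1)
…
step 4: (50339, 2617)  from 4·(12503,650) + (327,17)
step 5: (213859, 11118)  from 4·(50339,2617) + (12503,650)
fundamental: x₁=213859, y₁=11118  (since 45735671881 − 370·123609924 = 1)
k=2:  x_2 = 213859·213859+370·11118·11118 = 91471343761,  y_2 = 213859·11118+11118·213859 = 4755368724
k=3:  x_3 = 213859·91471343761+370·11118·4755368724 = 39123940210553539,  y_3 = 213859·4755368724+11118·91471343761 = 2033956799880714

213859 11118
91471343761 4755368724
39123940210553539 2033956799880714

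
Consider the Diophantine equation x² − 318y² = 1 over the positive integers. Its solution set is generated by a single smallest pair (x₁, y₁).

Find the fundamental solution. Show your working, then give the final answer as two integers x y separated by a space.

[17; 1,4,1,34] for √318; ℓ=4 ⇒ convergent index 3
i=0: a=17 ⇒ p=17, q=1
…
i=2: a=4 ⇒ p=89, q=5
i=3: a=1 ⇒ p=107, q=6
→ (107, 6).  Check: 107²=11449, 318·6²=11448, difference 1.

107 6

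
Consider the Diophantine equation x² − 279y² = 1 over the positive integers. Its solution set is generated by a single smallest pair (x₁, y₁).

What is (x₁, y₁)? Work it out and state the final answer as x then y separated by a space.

1520 91

[16; 1,2,2,1,2,2,1,32] for √279; ℓ=8 ⇒ convergent index 7
k=0  a_k=16  p_k/q_k = 16/1
k=1  a_k=1  p_k/q_k = 17/1
k=2  a_k=2  p_k/q_k = 50/3
…
k=4  a_k=1  p_k/q_k = 167/10
k=5  a_k=2  p_k/q_k = 451/27
k=6  a_k=2  p_k/q_k = 1069/64
k=7  a_k=1  p_k/q_k = 1520/91
→ (1520, 91).  Check: 1520²=2310400, 279·91²=2310399, difference 1.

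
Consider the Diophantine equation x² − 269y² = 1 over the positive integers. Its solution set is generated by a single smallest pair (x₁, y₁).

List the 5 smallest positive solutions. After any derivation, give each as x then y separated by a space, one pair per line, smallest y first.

13449 820
361751201 22056360
9730383791049 593271970460
261727862849884801 15957829439376720
7039956045205817586249 429233695667083044100

√269 → a₀=16, period (2,2,32); ℓ=3 odd so k=5
step 0: (16, 1)  from 16·(1,0) + (0,1)
step 1: (33, 2)  from 2·(16,1) + (1,0)
…
step 3: (2657, 162)  from 32·(82,5) + (33,2)
step 4: (5396, 329)  from 2·(2657,162) + (82,5)
step 5: (13449, 820)  from 2·(5396,329) + (2657,162)
→ (13449, 820).  Check: 13449²=180875601, 269·820²=180875600, difference 1.
k=2:  x_2 = 13449·13449+269·820·820 = 361751201,  y_2 = 13449·820+820·13449 = 22056360
k=3:  x_3 = 13449·361751201+269·820·22056360 = 9730383791049,  y_3 = 13449·22056360+820·361751201 = 593271970460
k=4:  x_4 = 13449·9730383791049+269·820·593271970460 = 261727862849884801,  y_4 = 13449·593271970460+820·9730383791049 = 15957829439376720
k=5:  x_5 = 13449·261727862849884801+269·820·15957829439376720 = 7039956045205817586249,  y_5 = 13449·15957829439376720+820·261727862849884801 = 429233695667083044100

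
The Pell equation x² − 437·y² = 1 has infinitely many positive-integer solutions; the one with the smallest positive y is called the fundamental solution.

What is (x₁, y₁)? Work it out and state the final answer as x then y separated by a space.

√437 = [20; 1,9,2,9,1,40, …], period ℓ=6 (even) → k=5
i=0: a=20 ⇒ p=20, q=1
i=1: a=1 ⇒ p=21, q=1
i=2: a=9 ⇒ p=209, q=10
…
i=4: a=9 ⇒ p=4160, q=199
i=5: a=1 ⇒ p=4599, q=220
fundamental: x₁=4599, y₁=220  (since 21150801 − 437·48400 = 1)

4599 220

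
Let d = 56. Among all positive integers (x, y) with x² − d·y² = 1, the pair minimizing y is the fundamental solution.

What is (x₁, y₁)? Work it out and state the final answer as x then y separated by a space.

15 2

[7; 2,14] for √56; ℓ=2 ⇒ convergent index 1
k=0  a_k=7  p_k/q_k = 7/1
k=1  a_k=2  p_k/q_k = 15/2
(x₁, y₁) = (15, 2);  15² − 56·2² = 1 ✓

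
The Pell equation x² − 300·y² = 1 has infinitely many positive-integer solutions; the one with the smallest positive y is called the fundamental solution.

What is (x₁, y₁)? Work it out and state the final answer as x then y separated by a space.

1351 78

√300 → a₀=17, period (3,8,3,34); ℓ=4 even so k=3
step 0: (17, 1)  from 17·(1,0) + (0,1)
step 1: (52, 3)  from 3·(17,1) + (1,0)
step 2: (433, 25)  from 8·(52,3) + (17,1)
step 3: (1351, 78)  from 3·(433,25) + (52,3)
fundamental: x₁=1351, y₁=78  (since 1825201 − 300·6084 = 1)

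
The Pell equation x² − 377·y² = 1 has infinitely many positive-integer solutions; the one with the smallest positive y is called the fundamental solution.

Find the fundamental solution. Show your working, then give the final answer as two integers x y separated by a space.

233 12

√377 → a₀=19, period (2,2,2,38); ℓ=4 even so k=3
step 0: (19, 1)  from 19·(1,0) + (0,1)
step 1: (39, 2)  from 2·(19,1) + (1,0)
step 2: (97, 5)  from 2·(39,2) + (19,1)
step 3: (233, 12)  from 2·(97,5) + (39,2)
(x₁, y₁) = (233, 12);  233² − 377·12² = 1 ✓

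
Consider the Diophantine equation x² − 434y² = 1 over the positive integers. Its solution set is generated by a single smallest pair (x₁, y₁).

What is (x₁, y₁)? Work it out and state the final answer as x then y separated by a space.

125 6

[20; 1,4,1,40] for √434; ℓ=4 ⇒ convergent index 3
k=0  a_k=20  p_k/q_k = 20/1
k=1  a_k=1  p_k/q_k = 21/1
k=2  a_k=4  p_k/q_k = 104/5
k=3  a_k=1  p_k/q_k = 125/6
→ (125, 6).  Check: 125²=15625, 434·6²=15624, difference 1.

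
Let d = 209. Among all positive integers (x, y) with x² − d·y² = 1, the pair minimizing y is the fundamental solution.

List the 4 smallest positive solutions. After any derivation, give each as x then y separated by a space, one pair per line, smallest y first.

d=209: √d = [14; 2,5,3,2,3,5,2,28] (ℓ=8, even), read p_7/q_7
i=0: a=14 ⇒ p=14, q=1
i=1: a=2 ⇒ p=29, q=2
i=2: a=5 ⇒ p=159, q=11
i=3: a=3 ⇒ p=506, q=35
i=4: a=2 ⇒ p=1171, q=81
…
i=6: a=5 ⇒ p=21266, q=1471
i=7: a=2 ⇒ p=46551, q=3220
(x₁, y₁) = (46551, 3220);  46551² − 209·3220² = 1 ✓
(46551+3220√209)^2 = 4333991201 + 299788440√209
(46551+3220√209)^3 = 403503248748951 + 27910903337660√209
(46551+3220√209)^4 = 37566959460690844801 + 2598560922243032880√209

46551 3220
4333991201 299788440
403503248748951 27910903337660
37566959460690844801 2598560922243032880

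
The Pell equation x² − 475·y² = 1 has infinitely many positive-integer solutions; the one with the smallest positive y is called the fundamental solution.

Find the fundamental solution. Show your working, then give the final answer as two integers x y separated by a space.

√475 = [21; 1,3,1,6,2,6,1,3,1,42, …], period ℓ=10 (even) → k=9
i=0: a=21 ⇒ p=21, q=1
i=1: a=1 ⇒ p=22, q=1
i=2: a=3 ⇒ p=87, q=4
…
i=4: a=6 ⇒ p=741, q=34
…
i=6: a=6 ⇒ p=10287, q=472
i=7: a=1 ⇒ p=11878, q=545
i=8: a=3 ⇒ p=45921, q=2107
i=9: a=1 ⇒ p=57799, q=2652
→ (57799, 2652).  Check: 57799²=3340724401, 475·2652²=3340724400, difference 1.

57799 2652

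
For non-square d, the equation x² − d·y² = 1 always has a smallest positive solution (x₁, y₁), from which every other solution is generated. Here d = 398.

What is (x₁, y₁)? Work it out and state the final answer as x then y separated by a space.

√398 = [19; 1,18,1,38, …], period ℓ=4 (even) → k=3
i=0: a=19 ⇒ p=19, q=1
…
i=2: a=18 ⇒ p=379, q=19
i=3: a=1 ⇒ p=399, q=20
fundamental: x₁=399, y₁=20  (since 159201 − 398·400 = 1)

399 20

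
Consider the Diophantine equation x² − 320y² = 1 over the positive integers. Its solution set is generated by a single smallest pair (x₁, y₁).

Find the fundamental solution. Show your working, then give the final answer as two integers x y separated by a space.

161 9

√320 = [17; 1,7,1,34, …], period ℓ=4 (even) → k=3
step 0: (17, 1)  from 17·(1,0) + (0,1)
…
step 2: (143, 8)  from 7·(18,1) + (17,1)
step 3: (161, 9)  from 1·(143,8) + (18,1)
fundamental: x₁=161, y₁=9  (since 25921 − 320·81 = 1)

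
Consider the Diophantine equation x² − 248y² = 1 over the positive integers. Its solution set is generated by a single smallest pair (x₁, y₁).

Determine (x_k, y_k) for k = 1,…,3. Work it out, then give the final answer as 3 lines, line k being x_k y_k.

63 4
7937 504
999999 63500

√248 = [15; 1,2,1,30, …], period ℓ=4 (even) → k=3
k=0  a_k=15  p_k/q_k = 15/1
…
k=2  a_k=2  p_k/q_k = 47/3
k=3  a_k=1  p_k/q_k = 63/4
(x₁, y₁) = (63, 4);  63² − 248·4² = 1 ✓
k=2:  x_2 = 63·63+248·4·4 = 7937,  y_2 = 63·4+4·63 = 504
k=3:  x_3 = 63·7937+248·4·504 = 999999,  y_3 = 63·504+4·7937 = 63500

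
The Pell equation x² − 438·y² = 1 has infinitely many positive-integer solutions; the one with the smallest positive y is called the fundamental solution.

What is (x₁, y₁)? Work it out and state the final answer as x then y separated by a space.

293 14

d=438: √d = [20; 1,12,1,40] (ℓ=4, even), read p_3/q_3
k=0  a_k=20  p_k/q_k = 20/1
k=1  a_k=1  p_k/q_k = 21/1
k=2  a_k=12  p_k/q_k = 272/13
k=3  a_k=1  p_k/q_k = 293/14
fundamental: x₁=293, y₁=14  (since 85849 − 438·196 = 1)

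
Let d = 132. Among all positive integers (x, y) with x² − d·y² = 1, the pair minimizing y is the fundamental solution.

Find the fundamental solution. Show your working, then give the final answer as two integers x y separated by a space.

[11; 2,22] for √132; ℓ=2 ⇒ convergent index 1
a_0=11:  p_0=11·1+0=11,  q_0=11·0+1=1
a_1=2:  p_1=2·11+1=23,  q_1=2·1+0=2
fundamental: x₁=23, y₁=2  (since 529 − 132·4 = 1)

23 2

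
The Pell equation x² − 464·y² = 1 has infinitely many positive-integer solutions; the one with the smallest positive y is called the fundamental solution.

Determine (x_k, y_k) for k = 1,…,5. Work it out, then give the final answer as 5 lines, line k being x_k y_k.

9801 455
192119201 8918910
3765920568201 174828473365
73819574785756801 3426987725981820
1447011301184484245001 67175813229867162275

√464 = [21; 1,1,5,1,1,1,5,1,1,42, …], period ℓ=10 (even) → k=9
a_0=21:  p_0=21·1+0=21,  q_0=21·0+1=1
a_1=1:  p_1=1·21+1=22,  q_1=1·1+0=1
a_2=1:  p_2=1·22+21=43,  q_2=1·1+1=2
a_3=5:  p_3=5·43+22=237,  q_3=5·2+1=11
a_4=1:  p_4=1·237+43=280,  q_4=1·11+2=13
a_5=1:  p_5=1·280+237=517,  q_5=1·13+11=24
a_6=1:  p_6=1·517+280=797,  q_6=1·24+13=37
…
a_8=1:  p_8=1·4502+797=5299,  q_8=1·209+37=246
a_9=1:  p_9=1·5299+4502=9801,  q_9=1·246+209=455
(x₁, y₁) = (9801, 455);  9801² − 464·455² = 1 ✓
n=2: (9801,455)∘(9801,455) = (9801·9801+464·455·455, 9801·455+455·9801) = (192119201,8918910)
n=3: (192119201,8918910)∘(9801,455) = (9801·192119201+464·455·8918910, 9801·8918910+455·192119201) = (3765920568201,174828473365)
n=4: (3765920568201,174828473365)∘(9801,455) = (9801·3765920568201+464·455·174828473365, 9801·174828473365+455·3765920568201) = (73819574785756801,3426987725981820)
n=5: (73819574785756801,3426987725981820)∘(9801,455) = (9801·73819574785756801+464·455·3426987725981820, 9801·3426987725981820+455·73819574785756801) = (1447011301184484245001,67175813229867162275)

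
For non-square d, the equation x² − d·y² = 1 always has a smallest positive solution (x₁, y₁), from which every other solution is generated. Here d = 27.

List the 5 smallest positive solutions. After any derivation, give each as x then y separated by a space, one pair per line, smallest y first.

26 5
1351 260
70226 13515
3650401 702520
189750626 36517525

d=27: √d = [5; 5,10] (ℓ=2, even), read p_1/q_1
step 0: (5, 1)  from 5·(1,0) + (0,1)
step 1: (26, 5)  from 5·(5,1) + (1,0)
→ (26, 5).  Check: 26²=676, 27·5²=675, difference 1.
n=2: (26,5)∘(26,5) = (26·26+27·5·5, 26·5+5·26) = (1351,260)
n=3: (1351,260)∘(26,5) = (26·1351+27·5·260, 26·260+5·1351) = (70226,13515)
n=4: (70226,13515)∘(26,5) = (26·70226+27·5·13515, 26·13515+5·70226) = (3650401,702520)
n=5: (3650401,702520)∘(26,5) = (26·3650401+27·5·702520, 26·702520+5·3650401) = (189750626,36517525)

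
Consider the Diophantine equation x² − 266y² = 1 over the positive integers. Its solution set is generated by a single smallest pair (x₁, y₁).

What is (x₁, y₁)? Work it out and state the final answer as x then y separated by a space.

√266 = [16; 3,4,3,32, …], period ℓ=4 (even) → k=3
step 0: (16, 1)  from 16·(1,0) + (0,1)
…
step 2: (212, 13)  from 4·(49,3) + (16,1)
step 3: (685, 42)  from 3·(212,13) + (49,3)
→ (685, 42).  Check: 685²=469225, 266·42²=469224, difference 1.

685 42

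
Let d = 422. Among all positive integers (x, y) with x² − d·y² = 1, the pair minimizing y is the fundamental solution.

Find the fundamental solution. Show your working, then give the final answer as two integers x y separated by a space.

7022501 341850

√422 = [20; 1,1,5,2,1,…,1,1,40, …], period ℓ=14 (even) → k=13
k=0  a_k=20  p_k/q_k = 20/1
k=1  a_k=1  p_k/q_k = 21/1
…
k=4  a_k=2  p_k/q_k = 493/24
…
k=6  a_k=3  p_k/q_k = 2650/129
…
k=10  a_k=2  p_k/q_k = 598859/29152
k=11  a_k=5  p_k/q_k = 3211821/156349
k=12  a_k=1  p_k/q_k = 3810680/185501
k=13  a_k=1  p_k/q_k = 7022501/341850
fundamental: x₁=7022501, y₁=341850  (since 49315520295001 − 422·116861422500 = 1)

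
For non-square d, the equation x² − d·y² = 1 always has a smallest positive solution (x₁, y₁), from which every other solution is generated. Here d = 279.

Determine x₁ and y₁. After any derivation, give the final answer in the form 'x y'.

√279 → a₀=16, period (1,2,2,1,2,2,1,32); ℓ=8 even so k=7
i=0: a=16 ⇒ p=16, q=1
i=1: a=1 ⇒ p=17, q=1
i=2: a=2 ⇒ p=50, q=3
i=3: a=2 ⇒ p=117, q=7
i=4: a=1 ⇒ p=167, q=10
i=5: a=2 ⇒ p=451, q=27
i=6: a=2 ⇒ p=1069, q=64
i=7: a=1 ⇒ p=1520, q=91
fundamental: x₁=1520, y₁=91  (since 2310400 − 279·8281 = 1)

1520 91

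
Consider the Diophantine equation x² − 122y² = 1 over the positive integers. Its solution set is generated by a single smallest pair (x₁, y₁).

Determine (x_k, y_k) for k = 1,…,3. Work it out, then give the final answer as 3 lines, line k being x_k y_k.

[11; 22] for √122; ℓ=1 ⇒ convergent index 1
i=0: a=11 ⇒ p=11, q=1
i=1: a=22 ⇒ p=243, q=22
(x₁, y₁) = (243, 22);  243² − 122·22² = 1 ✓
(243+22√122)^2 = 118097 + 10692√122
(243+22√122)^3 = 57394899 + 5196290√122

243 22
118097 10692
57394899 5196290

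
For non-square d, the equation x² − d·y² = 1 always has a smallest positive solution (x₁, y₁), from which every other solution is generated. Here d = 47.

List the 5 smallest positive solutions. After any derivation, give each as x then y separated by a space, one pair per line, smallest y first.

√47 = [6; 1,5,1,12, …], period ℓ=4 (even) → k=3
step 0: (6, 1)  from 6·(1,0) + (0,1)
…
step 2: (41, 6)  from 5·(7,1) + (6,1)
step 3: (48, 7)  from 1·(41,6) + (7,1)
→ (48, 7).  Check: 48²=2304, 47·7²=2303, difference 1.
k=2:  x_2 = 48·48+47·7·7 = 4607,  y_2 = 48·7+7·48 = 672
k=3:  x_3 = 48·4607+47·7·672 = 442224,  y_3 = 48·672+7·4607 = 64505
k=4:  x_4 = 48·442224+47·7·64505 = 42448897,  y_4 = 48·64505+7·442224 = 6191808
k=5:  x_5 = 48·42448897+47·7·6191808 = 4074651888,  y_5 = 48·6191808+7·42448897 = 594349063

48 7
4607 672
442224 64505
42448897 6191808
4074651888 594349063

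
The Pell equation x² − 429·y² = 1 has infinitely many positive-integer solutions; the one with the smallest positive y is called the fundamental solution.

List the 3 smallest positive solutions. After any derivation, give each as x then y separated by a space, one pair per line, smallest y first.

1524095 73584
4645731138049 224298012960
14161071197688057215 683702960124468816

√429 → a₀=20, period (1,2,2,9,1,12,1,9,2,2,1,40); ℓ=12 even so k=11
a_0=20:  p_0=20·1+0=20,  q_0=20·0+1=1
a_1=1:  p_1=1·20+1=21,  q_1=1·1+0=1
a_2=2:  p_2=2·21+20=62,  q_2=2·1+1=3
a_3=2:  p_3=2·62+21=145,  q_3=2·3+1=7
…
a_5=1:  p_5=1·1367+145=1512,  q_5=1·66+7=73
a_6=12:  p_6=12·1512+1367=19511,  q_6=12·73+66=942
a_7=1:  p_7=1·19511+1512=21023,  q_7=1·942+73=1015
a_8=9:  p_8=9·21023+19511=208718,  q_8=9·1015+942=10077
…
a_10=2:  p_10=2·438459+208718=1085636,  q_10=2·21169+10077=52415
a_11=1:  p_11=1·1085636+438459=1524095,  q_11=1·52415+21169=73584
fundamental: x₁=1524095, y₁=73584  (since 2322865569025 − 429·5414605056 = 1)
(1524095+73584√429)^2 = 4645731138049 + 224298012960√429
(1524095+73584√429)^3 = 14161071197688057215 + 683702960124468816√429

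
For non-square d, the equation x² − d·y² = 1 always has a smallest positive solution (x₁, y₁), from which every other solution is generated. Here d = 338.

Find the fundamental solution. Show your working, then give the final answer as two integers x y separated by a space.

114243 6214

[18; 2,1,1,2,36] for √338; ℓ=5 ⇒ convergent index 9
a_0=18:  p_0=18·1+0=18,  q_0=18·0+1=1
a_1=2:  p_1=2·18+1=37,  q_1=2·1+0=2
a_2=1:  p_2=1·37+18=55,  q_2=1·2+1=3
a_3=1:  p_3=1·55+37=92,  q_3=1·3+2=5
a_4=2:  p_4=2·92+55=239,  q_4=2·5+3=13
…
a_6=2:  p_6=2·8696+239=17631,  q_6=2·473+13=959
a_7=1:  p_7=1·17631+8696=26327,  q_7=1·959+473=1432
a_8=1:  p_8=1·26327+17631=43958,  q_8=1·1432+959=2391
a_9=2:  p_9=2·43958+26327=114243,  q_9=2·2391+1432=6214
(x₁, y₁) = (114243, 6214);  114243² − 338·6214² = 1 ✓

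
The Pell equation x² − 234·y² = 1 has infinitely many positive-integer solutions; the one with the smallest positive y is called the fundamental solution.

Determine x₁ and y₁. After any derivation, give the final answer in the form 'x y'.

√234 = [15; 3,2,1,2,1,2,3,30, …], period ℓ=8 (even) → k=7
step 0: (15, 1)  from 15·(1,0) + (0,1)
…
step 2: (107, 7)  from 2·(46,3) + (15,1)
…
step 4: (413, 27)  from 2·(153,10) + (107,7)
step 5: (566, 37)  from 1·(413,27) + (153,10)
step 6: (1545, 101)  from 2·(566,37) + (413,27)
step 7: (5201, 340)  from 3·(1545,101) + (566,37)
(x₁, y₁) = (5201, 340);  5201² − 234·340² = 1 ✓

5201 340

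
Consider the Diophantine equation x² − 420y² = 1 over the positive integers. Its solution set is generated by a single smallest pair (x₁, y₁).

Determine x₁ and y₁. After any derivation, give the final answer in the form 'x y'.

41 2

[20; 2,40] for √420; ℓ=2 ⇒ convergent index 1
step 0: (20, 1)  from 20·(1,0) + (0,1)
step 1: (41, 2)  from 2·(20,1) + (1,0)
fundamental: x₁=41, y₁=2  (since 1681 − 420·4 = 1)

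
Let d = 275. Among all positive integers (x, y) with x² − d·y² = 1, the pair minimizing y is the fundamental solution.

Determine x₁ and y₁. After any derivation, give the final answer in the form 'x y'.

199 12

d=275: √d = [16; 1,1,2,1,1,32] (ℓ=6, even), read p_5/q_5
a_0=16:  p_0=16·1+0=16,  q_0=16·0+1=1
a_1=1:  p_1=1·16+1=17,  q_1=1·1+0=1
…
a_3=2:  p_3=2·33+17=83,  q_3=2·2+1=5
a_4=1:  p_4=1·83+33=116,  q_4=1·5+2=7
a_5=1:  p_5=1·116+83=199,  q_5=1·7+5=12
fundamental: x₁=199, y₁=12  (since 39601 − 275·144 = 1)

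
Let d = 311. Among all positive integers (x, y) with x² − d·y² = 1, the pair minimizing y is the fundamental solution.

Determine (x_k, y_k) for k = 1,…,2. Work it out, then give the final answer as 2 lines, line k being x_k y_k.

16883880 957397
570130807708799 32329152120720

√311 = [17; 1,1,1,2,1,…,1,1,34, …], period ℓ=16 (even) → k=15
i=0: a=17 ⇒ p=17, q=1
…
i=4: a=2 ⇒ p=141, q=8
…
i=6: a=6 ⇒ p=1305, q=74
i=7: a=3 ⇒ p=4109, q=233
…
i=11: a=1 ⇒ p=1594239, q=90401
i=12: a=2 ⇒ p=4565134, q=258865
…
i=14: a=1 ⇒ p=10724507, q=608131
i=15: a=1 ⇒ p=16883880, q=957397
→ (16883880, 957397).  Check: 16883880²=285065403854400, 311·957397²=285065403854399, difference 1.
(16883880+957397√311)^2 = 570130807708799 + 32329152120720√311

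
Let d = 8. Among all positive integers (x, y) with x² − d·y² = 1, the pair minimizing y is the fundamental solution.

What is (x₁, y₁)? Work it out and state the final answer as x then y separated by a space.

3 1

√8 → a₀=2, period (1,4); ℓ=2 even so k=1
k=0  a_k=2  p_k/q_k = 2/1
k=1  a_k=1  p_k/q_k = 3/1
→ (3, 1).  Check: 3²=9, 8·1²=8, difference 1.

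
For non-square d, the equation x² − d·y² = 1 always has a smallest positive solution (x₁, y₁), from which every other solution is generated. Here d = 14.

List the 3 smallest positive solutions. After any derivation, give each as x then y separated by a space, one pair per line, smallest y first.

15 4
449 120
13455 3596

d=14: √d = [3; 1,2,1,6] (ℓ=4, even), read p_3/q_3
k=0  a_k=3  p_k/q_k = 3/1
k=1  a_k=1  p_k/q_k = 4/1
k=2  a_k=2  p_k/q_k = 11/3
k=3  a_k=1  p_k/q_k = 15/4
(x₁, y₁) = (15, 4);  15² − 14·4² = 1 ✓
(x_2, y_2) = (15·15 + 14·4·4, 15·4 + 4·15) = (449, 120)
(x_3, y_3) = (15·449 + 14·4·120, 15·120 + 4·449) = (13455, 3596)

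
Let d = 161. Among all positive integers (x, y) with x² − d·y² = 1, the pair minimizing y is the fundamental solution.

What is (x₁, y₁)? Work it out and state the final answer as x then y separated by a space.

d=161: √d = [12; 1,2,4,1,2,1,4,2,1,24] (ℓ=10, even), read p_9/q_9
a_0=12:  p_0=12·1+0=12,  q_0=12·0+1=1
…
a_2=2:  p_2=2·13+12=38,  q_2=2·1+1=3
a_3=4:  p_3=4·38+13=165,  q_3=4·3+1=13
…
a_5=2:  p_5=2·203+165=571,  q_5=2·16+13=45
a_6=1:  p_6=1·571+203=774,  q_6=1·45+16=61
…
a_8=2:  p_8=2·3667+774=8108,  q_8=2·289+61=639
a_9=1:  p_9=1·8108+3667=11775,  q_9=1·639+289=928
fundamental: x₁=11775, y₁=928  (since 138650625 − 161·861184 = 1)

11775 928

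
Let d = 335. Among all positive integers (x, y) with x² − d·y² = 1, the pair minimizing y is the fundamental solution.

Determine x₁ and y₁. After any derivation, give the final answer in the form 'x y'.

604 33

d=335: √d = [18; 3,3,3,36] (ℓ=4, even), read p_3/q_3
step 0: (18, 1)  from 18·(1,0) + (0,1)
step 1: (55, 3)  from 3·(18,1) + (1,0)
step 2: (183, 10)  from 3·(55,3) + (18,1)
step 3: (604, 33)  from 3·(183,10) + (55,3)
fundamental: x₁=604, y₁=33  (since 364816 − 335·1089 = 1)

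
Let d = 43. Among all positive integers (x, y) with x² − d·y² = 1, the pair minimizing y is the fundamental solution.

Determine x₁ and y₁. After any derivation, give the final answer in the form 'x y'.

√43 → a₀=6, period (1,1,3,1,5,1,3,1,1,12); ℓ=10 even so k=9
i=0: a=6 ⇒ p=6, q=1
…
i=4: a=1 ⇒ p=59, q=9
…
i=8: a=1 ⇒ p=1941, q=296
i=9: a=1 ⇒ p=3482, q=531
fundamental: x₁=3482, y₁=531  (since 12124324 − 43·281961 = 1)

3482 531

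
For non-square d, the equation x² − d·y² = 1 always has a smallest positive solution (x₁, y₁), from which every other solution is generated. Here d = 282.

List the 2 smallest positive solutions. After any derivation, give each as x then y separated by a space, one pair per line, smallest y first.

√282 = [16; 1,3,1,4,1,3,1,32, …], period ℓ=8 (even) → k=7
i=0: a=16 ⇒ p=16, q=1
…
i=2: a=3 ⇒ p=67, q=4
…
i=5: a=1 ⇒ p=487, q=29
i=6: a=3 ⇒ p=1864, q=111
i=7: a=1 ⇒ p=2351, q=140
(x₁, y₁) = (2351, 140);  2351² − 282·140² = 1 ✓
n=2: (2351,140)∘(2351,140) = (2351·2351+282·140·140, 2351·140+140·2351) = (11054401,658280)

2351 140
11054401 658280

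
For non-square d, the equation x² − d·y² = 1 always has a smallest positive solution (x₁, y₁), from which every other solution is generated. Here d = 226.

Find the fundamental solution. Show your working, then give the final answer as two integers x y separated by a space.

√226 = [15; 30, …], period ℓ=1 (odd) → k=1
a_0=15:  p_0=15·1+0=15,  q_0=15·0+1=1
a_1=30:  p_1=30·15+1=451,  q_1=30·1+0=30
(x₁, y₁) = (451, 30);  451² − 226·30² = 1 ✓

451 30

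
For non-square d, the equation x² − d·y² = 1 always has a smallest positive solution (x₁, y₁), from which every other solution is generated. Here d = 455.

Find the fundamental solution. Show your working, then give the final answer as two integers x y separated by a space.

64 3

√455 = [21; 3,42, …], period ℓ=2 (even) → k=1
a_0=21:  p_0=21·1+0=21,  q_0=21·0+1=1
a_1=3:  p_1=3·21+1=64,  q_1=3·1+0=3
fundamental: x₁=64, y₁=3  (since 4096 − 455·9 = 1)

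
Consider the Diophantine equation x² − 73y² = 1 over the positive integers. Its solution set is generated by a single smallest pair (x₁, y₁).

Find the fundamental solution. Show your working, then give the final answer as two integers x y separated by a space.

2281249 267000

√73 → a₀=8, period (1,1,5,5,1,1,16); ℓ=7 odd so k=13
i=0: a=8 ⇒ p=8, q=1
i=1: a=1 ⇒ p=9, q=1
i=2: a=1 ⇒ p=17, q=2
…
i=4: a=5 ⇒ p=487, q=57
i=5: a=1 ⇒ p=581, q=68
…
i=7: a=16 ⇒ p=17669, q=2068
…
i=9: a=1 ⇒ p=36406, q=4261
i=10: a=5 ⇒ p=200767, q=23498
i=11: a=5 ⇒ p=1040241, q=121751
i=12: a=1 ⇒ p=1241008, q=145249
i=13: a=1 ⇒ p=2281249, q=267000
(x₁, y₁) = (2281249, 267000);  2281249² − 73·267000² = 1 ✓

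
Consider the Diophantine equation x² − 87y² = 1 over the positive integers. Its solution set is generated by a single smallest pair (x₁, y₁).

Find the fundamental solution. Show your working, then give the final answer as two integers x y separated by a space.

28 3

√87 = [9; 3,18, …], period ℓ=2 (even) → k=1
a_0=9:  p_0=9·1+0=9,  q_0=9·0+1=1
a_1=3:  p_1=3·9+1=28,  q_1=3·1+0=3
(x₁, y₁) = (28, 3);  28² − 87·3² = 1 ✓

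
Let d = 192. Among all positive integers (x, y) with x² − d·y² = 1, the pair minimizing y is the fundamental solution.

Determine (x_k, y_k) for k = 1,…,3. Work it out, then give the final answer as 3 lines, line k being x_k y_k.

√192 = [13; 1,5,1,26, …], period ℓ=4 (even) → k=3
a_0=13:  p_0=13·1+0=13,  q_0=13·0+1=1
a_1=1:  p_1=1·13+1=14,  q_1=1·1+0=1
a_2=5:  p_2=5·14+13=83,  q_2=5·1+1=6
a_3=1:  p_3=1·83+14=97,  q_3=1·6+1=7
fundamental: x₁=97, y₁=7  (since 9409 − 192·49 = 1)
n=2: (97,7)∘(97,7) = (97·97+192·7·7, 97·7+7·97) = (18817,1358)
n=3: (18817,1358)∘(97,7) = (97·18817+192·7·1358, 97·1358+7·18817) = (3650401,263445)

97 7
18817 1358
3650401 263445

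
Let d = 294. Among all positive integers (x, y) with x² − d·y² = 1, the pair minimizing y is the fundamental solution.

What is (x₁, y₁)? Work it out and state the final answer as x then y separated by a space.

√294 → a₀=17, period (6,1,4,1,6,34); ℓ=6 even so k=5
i=0: a=17 ⇒ p=17, q=1
…
i=4: a=1 ⇒ p=703, q=41
i=5: a=6 ⇒ p=4801, q=280
fundamental: x₁=4801, y₁=280  (since 23049601 − 294·78400 = 1)

4801 280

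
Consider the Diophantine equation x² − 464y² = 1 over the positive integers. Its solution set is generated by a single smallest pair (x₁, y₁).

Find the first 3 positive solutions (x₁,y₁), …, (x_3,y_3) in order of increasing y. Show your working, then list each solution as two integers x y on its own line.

√464 = [21; 1,1,5,1,1,1,5,1,1,42, …], period ℓ=10 (even) → k=9
step 0: (21, 1)  from 21·(1,0) + (0,1)
step 1: (22, 1)  from 1·(21,1) + (1,0)
step 2: (43, 2)  from 1·(22,1) + (21,1)
step 3: (237, 11)  from 5·(43,2) + (22,1)
step 4: (280, 13)  from 1·(237,11) + (43,2)
…
step 6: (797, 37)  from 1·(517,24) + (280,13)
step 7: (4502, 209)  from 5·(797,37) + (517,24)
step 8: (5299, 246)  from 1·(4502,209) + (797,37)
step 9: (9801, 455)  from 1·(5299,246) + (4502,209)
fundamental: x₁=9801, y₁=455  (since 96059601 − 464·207025 = 1)
(9801+455√464)^2 = 192119201 + 8918910√464
(9801+455√464)^3 = 3765920568201 + 174828473365√464

9801 455
192119201 8918910
3765920568201 174828473365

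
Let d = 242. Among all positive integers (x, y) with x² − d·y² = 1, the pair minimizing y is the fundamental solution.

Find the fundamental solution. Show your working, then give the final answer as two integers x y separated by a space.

19601 1260

[15; 1,1,3,1,14,1,3,1,1,30] for √242; ℓ=10 ⇒ convergent index 9
step 0: (15, 1)  from 15·(1,0) + (0,1)
step 1: (16, 1)  from 1·(15,1) + (1,0)
step 2: (31, 2)  from 1·(16,1) + (15,1)
…
step 4: (140, 9)  from 1·(109,7) + (31,2)
step 5: (2069, 133)  from 14·(140,9) + (109,7)
…
step 7: (8696, 559)  from 3·(2209,142) + (2069,133)
step 8: (10905, 701)  from 1·(8696,559) + (2209,142)
step 9: (19601, 1260)  from 1·(10905,701) + (8696,559)
fundamental: x₁=19601, y₁=1260  (since 384199201 − 242·1587600 = 1)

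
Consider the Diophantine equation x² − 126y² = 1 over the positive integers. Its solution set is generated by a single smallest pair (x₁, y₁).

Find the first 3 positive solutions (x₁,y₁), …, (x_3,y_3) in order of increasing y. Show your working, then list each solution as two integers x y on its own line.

449 40
403201 35920
362074049 32256120

√126 → a₀=11, period (4,2,4,22); ℓ=4 even so k=3
a_0=11:  p_0=11·1+0=11,  q_0=11·0+1=1
a_1=4:  p_1=4·11+1=45,  q_1=4·1+0=4
a_2=2:  p_2=2·45+11=101,  q_2=2·4+1=9
a_3=4:  p_3=4·101+45=449,  q_3=4·9+4=40
fundamental: x₁=449, y₁=40  (since 201601 − 126·1600 = 1)
n=2: (449,40)∘(449,40) = (449·449+126·40·40, 449·40+40·449) = (403201,35920)
n=3: (403201,35920)∘(449,40) = (449·403201+126·40·35920, 449·35920+40·403201) = (362074049,32256120)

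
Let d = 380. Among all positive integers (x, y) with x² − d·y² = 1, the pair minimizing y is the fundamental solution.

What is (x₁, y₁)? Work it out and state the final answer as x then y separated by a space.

39 2

√380 = [19; 2,38, …], period ℓ=2 (even) → k=1
i=0: a=19 ⇒ p=19, q=1
i=1: a=2 ⇒ p=39, q=2
→ (39, 2).  Check: 39²=1521, 380·2²=1520, difference 1.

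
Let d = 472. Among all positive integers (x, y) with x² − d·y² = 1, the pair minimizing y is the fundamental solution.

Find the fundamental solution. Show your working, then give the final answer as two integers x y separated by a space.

√472 → a₀=21, period (1,2,1,1,1,…,2,1,42); ℓ=14 even so k=13
a_0=21:  p_0=21·1+0=21,  q_0=21·0+1=1
a_1=1:  p_1=1·21+1=22,  q_1=1·1+0=1
a_2=2:  p_2=2·22+21=65,  q_2=2·1+1=3
a_3=1:  p_3=1·65+22=87,  q_3=1·3+1=4
a_4=1:  p_4=1·87+65=152,  q_4=1·4+3=7
…
a_6=4:  p_6=4·239+152=1108,  q_6=4·11+7=51
a_7=5:  p_7=5·1108+239=5779,  q_7=5·51+11=266
a_8=4:  p_8=4·5779+1108=24224,  q_8=4·266+51=1115
…
a_10=1:  p_10=1·30003+24224=54227,  q_10=1·1381+1115=2496
a_11=1:  p_11=1·54227+30003=84230,  q_11=1·2496+1381=3877
a_12=2:  p_12=2·84230+54227=222687,  q_12=2·3877+2496=10250
a_13=1:  p_13=1·222687+84230=306917,  q_13=1·10250+3877=14127
→ (306917, 14127).  Check: 306917²=94198044889, 472·14127²=94198044888, difference 1.

306917 14127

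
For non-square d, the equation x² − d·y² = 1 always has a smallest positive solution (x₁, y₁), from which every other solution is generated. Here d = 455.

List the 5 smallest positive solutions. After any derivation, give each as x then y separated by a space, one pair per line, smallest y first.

64 3
8191 384
1048384 49149
134184961 6290688
17174626624 805158915

d=455: √d = [21; 3,42] (ℓ=2, even), read p_1/q_1
k=0  a_k=21  p_k/q_k = 21/1
k=1  a_k=3  p_k/q_k = 64/3
fundamental: x₁=64, y₁=3  (since 4096 − 455·9 = 1)
n=2: (64,3)∘(64,3) = (64·64+455·3·3, 64·3+3·64) = (8191,384)
n=3: (8191,384)∘(64,3) = (64·8191+455·3·384, 64·384+3·8191) = (1048384,49149)
n=4: (1048384,49149)∘(64,3) = (64·1048384+455·3·49149, 64·49149+3·1048384) = (134184961,6290688)
n=5: (134184961,6290688)∘(64,3) = (64·134184961+455·3·6290688, 64·6290688+3·134184961) = (17174626624,805158915)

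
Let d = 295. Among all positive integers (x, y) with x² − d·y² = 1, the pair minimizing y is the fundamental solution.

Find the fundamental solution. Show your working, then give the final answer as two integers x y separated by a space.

d=295: √d = [17; 5,1,2,3,2,6,2,3,2,1,5,34] (ℓ=12, even), read p_11/q_11
k=0  a_k=17  p_k/q_k = 17/1
…
k=4  a_k=3  p_k/q_k = 979/57
…
k=7  a_k=2  p_k/q_k = 31208/1817
k=8  a_k=3  p_k/q_k = 108103/6294
…
k=10  a_k=1  p_k/q_k = 355517/20699
k=11  a_k=5  p_k/q_k = 2024999/117900
(x₁, y₁) = (2024999, 117900);  2024999² − 295·117900² = 1 ✓

2024999 117900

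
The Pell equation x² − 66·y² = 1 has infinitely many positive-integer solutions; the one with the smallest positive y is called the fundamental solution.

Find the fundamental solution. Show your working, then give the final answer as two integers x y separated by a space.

√66 → a₀=8, period (8,16); ℓ=2 even so k=1
i=0: a=8 ⇒ p=8, q=1
i=1: a=8 ⇒ p=65, q=8
fundamental: x₁=65, y₁=8  (since 4225 − 66·64 = 1)

65 8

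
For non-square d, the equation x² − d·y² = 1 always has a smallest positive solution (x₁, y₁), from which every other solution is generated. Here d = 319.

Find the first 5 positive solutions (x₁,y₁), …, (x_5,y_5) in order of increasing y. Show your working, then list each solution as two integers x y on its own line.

12901780 722361
332911854336799 18639485405160
8590311008090840302660 480965080021169647239
221660605515932150288251132801 12410611300231033623224965680
5719632734066677605580897309458268900 320237953322189008993822774252173561

d=319: √d = [17; 1,6,5,1,4,…,6,1,34] (ℓ=14, even), read p_13/q_13
i=0: a=17 ⇒ p=17, q=1
i=1: a=1 ⇒ p=18, q=1
i=2: a=6 ⇒ p=125, q=7
…
i=5: a=4 ⇒ p=3715, q=208
i=6: a=3 ⇒ p=11913, q=667
…
i=9: a=4 ⇒ p=250816, q=14043
i=10: a=1 ⇒ p=309613, q=17335
i=11: a=5 ⇒ p=1798881, q=100718
i=12: a=6 ⇒ p=11102899, q=621643
i=13: a=1 ⇒ p=12901780, q=722361
(x₁, y₁) = (12901780, 722361);  12901780² − 319·722361² = 1 ✓
k=2:  x_2 = 12901780·12901780+319·722361·722361 = 332911854336799,  y_2 = 12901780·722361+722361·12901780 = 18639485405160
k=3:  x_3 = 12901780·332911854336799+319·722361·18639485405160 = 8590311008090840302660,  y_3 = 12901780·18639485405160+722361·332911854336799 = 480965080021169647239
k=4:  x_4 = 12901780·8590311008090840302660+319·722361·480965080021169647239 = 221660605515932150288251132801,  y_4 = 12901780·480965080021169647239+722361·8590311008090840302660 = 12410611300231033623224965680
k=5:  x_5 = 12901780·221660605515932150288251132801+319·722361·12410611300231033623224965680 = 5719632734066677605580897309458268900,  y_5 = 12901780·12410611300231033623224965680+722361·221660605515932150288251132801 = 320237953322189008993822774252173561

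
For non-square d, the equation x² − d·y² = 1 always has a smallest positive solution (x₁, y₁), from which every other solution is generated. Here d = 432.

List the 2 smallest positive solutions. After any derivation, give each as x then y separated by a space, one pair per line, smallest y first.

1351 65
3650401 175630

d=432: √d = [20; 1,3,1,1,1,3,1,40] (ℓ=8, even), read p_7/q_7
a_0=20:  p_0=20·1+0=20,  q_0=20·0+1=1
…
a_4=1:  p_4=1·104+83=187,  q_4=1·5+4=9
a_5=1:  p_5=1·187+104=291,  q_5=1·9+5=14
a_6=3:  p_6=3·291+187=1060,  q_6=3·14+9=51
a_7=1:  p_7=1·1060+291=1351,  q_7=1·51+14=65
→ (1351, 65).  Check: 1351²=1825201, 432·65²=1825200, difference 1.
n=2: (1351,65)∘(1351,65) = (1351·1351+432·65·65, 1351·65+65·1351) = (3650401,175630)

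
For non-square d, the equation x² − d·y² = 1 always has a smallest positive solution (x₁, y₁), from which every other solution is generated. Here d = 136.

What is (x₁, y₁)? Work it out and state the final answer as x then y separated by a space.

35 3

d=136: √d = [11; 1,1,1,22] (ℓ=4, even), read p_3/q_3
k=0  a_k=11  p_k/q_k = 11/1
k=1  a_k=1  p_k/q_k = 12/1
k=2  a_k=1  p_k/q_k = 23/2
k=3  a_k=1  p_k/q_k = 35/3
→ (35, 3).  Check: 35²=1225, 136·3²=1224, difference 1.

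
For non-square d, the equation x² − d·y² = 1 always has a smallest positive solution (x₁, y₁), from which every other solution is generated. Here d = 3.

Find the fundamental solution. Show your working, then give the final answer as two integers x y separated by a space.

2 1

√3 = [1; 1,2, …], period ℓ=2 (even) → k=1
step 0: (1, 1)  from 1·(1,0) + (0,1)
step 1: (2, 1)  from 1·(1,1) + (1,0)
→ (2, 1).  Check: 2²=4, 3·1²=3, difference 1.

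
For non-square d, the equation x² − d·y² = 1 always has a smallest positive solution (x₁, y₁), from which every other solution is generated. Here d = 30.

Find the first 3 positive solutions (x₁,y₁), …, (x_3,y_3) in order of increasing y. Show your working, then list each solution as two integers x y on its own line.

d=30: √d = [5; 2,10] (ℓ=2, even), read p_1/q_1
k=0  a_k=5  p_k/q_k = 5/1
k=1  a_k=2  p_k/q_k = 11/2
→ (11, 2).  Check: 11²=121, 30·2²=120, difference 1.
n=2: (11,2)∘(11,2) = (11·11+30·2·2, 11·2+2·11) = (241,44)
n=3: (241,44)∘(11,2) = (11·241+30·2·44, 11·44+2·241) = (5291,966)

11 2
241 44
5291 966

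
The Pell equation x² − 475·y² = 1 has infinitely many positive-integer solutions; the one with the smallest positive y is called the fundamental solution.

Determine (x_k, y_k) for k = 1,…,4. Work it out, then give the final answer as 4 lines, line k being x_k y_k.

√475 = [21; 1,3,1,6,2,6,1,3,1,42, …], period ℓ=10 (even) → k=9
i=0: a=21 ⇒ p=21, q=1
i=1: a=1 ⇒ p=22, q=1
i=2: a=3 ⇒ p=87, q=4
…
i=4: a=6 ⇒ p=741, q=34
i=5: a=2 ⇒ p=1591, q=73
i=6: a=6 ⇒ p=10287, q=472
i=7: a=1 ⇒ p=11878, q=545
i=8: a=3 ⇒ p=45921, q=2107
i=9: a=1 ⇒ p=57799, q=2652
fundamental: x₁=57799, y₁=2652  (since 3340724401 − 475·7033104 = 1)
k=2:  x_2 = 57799·57799+475·2652·2652 = 6681448801,  y_2 = 57799·2652+2652·57799 = 306565896
k=3:  x_3 = 57799·6681448801+475·2652·306565896 = 772362118440199,  y_3 = 57799·306565896+2652·6681448801 = 35438404443156
k=4:  x_4 = 57799·772362118440199+475·2652·35438404443156 = 89283516160768675201,  y_4 = 57799·35438404443156+2652·772362118440199 = 4096608676513381392

57799 2652
6681448801 306565896
772362118440199 35438404443156
89283516160768675201 4096608676513381392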